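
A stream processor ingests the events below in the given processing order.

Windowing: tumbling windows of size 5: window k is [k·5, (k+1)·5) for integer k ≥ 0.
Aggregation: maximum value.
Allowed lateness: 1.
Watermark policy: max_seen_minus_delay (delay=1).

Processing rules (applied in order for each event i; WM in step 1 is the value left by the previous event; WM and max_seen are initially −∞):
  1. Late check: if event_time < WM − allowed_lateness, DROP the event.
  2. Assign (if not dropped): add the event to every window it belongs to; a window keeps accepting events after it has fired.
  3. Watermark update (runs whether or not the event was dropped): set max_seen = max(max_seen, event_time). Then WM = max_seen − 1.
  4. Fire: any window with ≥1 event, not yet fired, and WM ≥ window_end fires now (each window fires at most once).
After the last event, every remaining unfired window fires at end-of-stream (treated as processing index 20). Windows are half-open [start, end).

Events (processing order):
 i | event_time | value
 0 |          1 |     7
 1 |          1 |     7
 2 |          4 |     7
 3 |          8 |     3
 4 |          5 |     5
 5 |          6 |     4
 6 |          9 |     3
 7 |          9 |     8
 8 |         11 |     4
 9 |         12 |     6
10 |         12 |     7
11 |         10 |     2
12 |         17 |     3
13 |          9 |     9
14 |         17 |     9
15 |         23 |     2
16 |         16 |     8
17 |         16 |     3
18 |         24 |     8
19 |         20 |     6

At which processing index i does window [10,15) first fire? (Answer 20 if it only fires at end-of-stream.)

12

i=0 t=1 v=7: → [0,5); WM=0
i=1 t=1 v=7: → [0,5); WM=0
i=2 t=4 v=7: → [0,5); WM=3
i=3 t=8 v=3: → [5,10); WM=7; [0,5) fires=7
i=4 t=5 v=5: DROP (t<7-1); WM=7
i=5 t=6 v=4: → [5,10); WM=7
i=6 t=9 v=3: → [5,10); WM=8
i=7 t=9 v=8: → [5,10); WM=8
i=8 t=11 v=4: → [10,15); WM=10; [5,10) fires=8
i=9 t=12 v=6: → [10,15); WM=11
i=10 t=12 v=7: → [10,15); WM=11
i=11 t=10 v=2: → [10,15); WM=11
i=12 t=17 v=3: → [15,20); WM=16; [10,15) fires=7
i=13 t=9 v=9: DROP (t<16-1); WM=16
i=14 t=17 v=9: → [15,20); WM=16
i=15 t=23 v=2: → [20,25); WM=22; [15,20) fires=9
i=16 t=16 v=8: DROP (t<22-1); WM=22
i=17 t=16 v=3: DROP (t<22-1); WM=22
i=18 t=24 v=8: → [20,25); WM=23
i=19 t=20 v=6: DROP (t<23-1); WM=23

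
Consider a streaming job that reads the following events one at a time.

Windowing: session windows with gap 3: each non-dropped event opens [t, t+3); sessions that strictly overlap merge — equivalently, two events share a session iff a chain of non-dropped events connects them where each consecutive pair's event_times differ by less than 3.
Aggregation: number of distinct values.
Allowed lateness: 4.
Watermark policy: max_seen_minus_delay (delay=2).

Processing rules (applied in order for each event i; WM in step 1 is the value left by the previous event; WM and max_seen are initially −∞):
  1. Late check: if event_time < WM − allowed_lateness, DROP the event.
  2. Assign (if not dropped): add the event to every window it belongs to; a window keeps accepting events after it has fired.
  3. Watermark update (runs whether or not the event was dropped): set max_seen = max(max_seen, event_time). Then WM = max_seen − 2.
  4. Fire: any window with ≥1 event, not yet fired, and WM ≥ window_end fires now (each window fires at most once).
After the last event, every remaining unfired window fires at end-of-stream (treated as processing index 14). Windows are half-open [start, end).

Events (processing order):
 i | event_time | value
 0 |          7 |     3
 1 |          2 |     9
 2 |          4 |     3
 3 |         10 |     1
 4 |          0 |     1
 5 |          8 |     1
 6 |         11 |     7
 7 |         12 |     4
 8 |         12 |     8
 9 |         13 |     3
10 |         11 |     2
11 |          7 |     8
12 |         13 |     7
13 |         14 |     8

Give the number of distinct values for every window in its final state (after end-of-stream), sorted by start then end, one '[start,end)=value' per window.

[2,7)=2 [7,17)=6

i=0 t=7 v=3: → [7,10); WM=5
i=1 t=2 v=9: → [2,5); WM=5
i=2 t=4 v=3: → [2,7); WM=5
i=3 t=10 v=1: → [10,13); WM=8
i=4 t=0 v=1: DROP (t<8-4); WM=8
i=5 t=8 v=1: → [7,13); WM=8
i=6 t=11 v=7: → [7,14); WM=9
i=7 t=12 v=4: → [7,15); WM=10
i=8 t=12 v=8: → [7,15); WM=10
i=9 t=13 v=3: → [7,16); WM=11
i=10 t=11 v=2: → [7,16); WM=11
i=11 t=7 v=8: → [7,16); WM=11
i=12 t=13 v=7: → [7,16); WM=11
i=13 t=14 v=8: → [7,17); WM=12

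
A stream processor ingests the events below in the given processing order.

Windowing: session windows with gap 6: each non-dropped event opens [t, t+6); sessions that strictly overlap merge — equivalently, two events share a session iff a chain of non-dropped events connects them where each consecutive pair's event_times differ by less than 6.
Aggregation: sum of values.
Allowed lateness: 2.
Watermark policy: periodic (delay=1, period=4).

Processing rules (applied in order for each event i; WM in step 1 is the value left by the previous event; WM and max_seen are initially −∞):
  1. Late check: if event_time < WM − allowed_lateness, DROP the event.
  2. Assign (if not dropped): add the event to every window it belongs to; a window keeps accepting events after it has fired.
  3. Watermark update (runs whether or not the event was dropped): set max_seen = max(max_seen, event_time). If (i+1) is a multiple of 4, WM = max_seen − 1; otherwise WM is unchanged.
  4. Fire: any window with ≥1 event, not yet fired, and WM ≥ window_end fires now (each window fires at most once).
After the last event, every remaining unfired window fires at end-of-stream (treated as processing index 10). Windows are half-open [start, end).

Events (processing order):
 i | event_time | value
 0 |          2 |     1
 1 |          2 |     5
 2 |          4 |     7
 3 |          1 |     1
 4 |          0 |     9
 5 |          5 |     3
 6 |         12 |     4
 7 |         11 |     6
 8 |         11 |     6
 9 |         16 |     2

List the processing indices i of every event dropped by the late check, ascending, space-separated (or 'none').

4

i=0 t=2 v=1: → [2,8); WM=−∞
i=1 t=2 v=5: → [2,8); WM=−∞
i=2 t=4 v=7: → [2,10); WM=−∞
i=3 t=1 v=1: → [1,10); WM=3
i=4 t=0 v=9: DROP (t<3-2); WM=3
i=5 t=5 v=3: → [1,11); WM=3
i=6 t=12 v=4: → [12,18); WM=3
i=7 t=11 v=6: → [11,18); WM=11
i=8 t=11 v=6: → [11,18); WM=11
i=9 t=16 v=2: → [11,22); WM=11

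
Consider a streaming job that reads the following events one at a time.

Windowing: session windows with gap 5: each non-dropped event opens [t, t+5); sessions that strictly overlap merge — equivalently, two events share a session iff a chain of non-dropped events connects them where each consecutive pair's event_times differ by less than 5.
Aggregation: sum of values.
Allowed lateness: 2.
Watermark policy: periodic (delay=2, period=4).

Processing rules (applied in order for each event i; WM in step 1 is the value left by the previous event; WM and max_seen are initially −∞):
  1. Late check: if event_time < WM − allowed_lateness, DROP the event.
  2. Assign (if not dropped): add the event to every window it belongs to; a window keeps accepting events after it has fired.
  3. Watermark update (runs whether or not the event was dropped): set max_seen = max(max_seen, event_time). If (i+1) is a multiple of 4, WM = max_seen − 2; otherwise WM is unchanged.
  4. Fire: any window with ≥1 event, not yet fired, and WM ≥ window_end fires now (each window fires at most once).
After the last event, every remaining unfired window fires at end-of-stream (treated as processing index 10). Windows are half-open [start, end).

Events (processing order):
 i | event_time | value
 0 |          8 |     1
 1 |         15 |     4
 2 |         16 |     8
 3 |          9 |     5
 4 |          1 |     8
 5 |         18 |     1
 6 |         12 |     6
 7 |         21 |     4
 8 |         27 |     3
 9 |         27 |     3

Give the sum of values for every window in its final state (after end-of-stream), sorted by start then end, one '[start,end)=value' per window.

i=0 t=8 v=1: → [8,13); WM=−∞
i=1 t=15 v=4: → [15,20); WM=−∞
i=2 t=16 v=8: → [15,21); WM=−∞
i=3 t=9 v=5: → [8,14); WM=14
i=4 t=1 v=8: DROP (t<14-2); WM=14
i=5 t=18 v=1: → [15,23); WM=14
i=6 t=12 v=6: → [8,23); WM=14
i=7 t=21 v=4: → [8,26); WM=19
i=8 t=27 v=3: → [27,32); WM=19
i=9 t=27 v=3: → [27,32); WM=19

[8,26)=29 [27,32)=6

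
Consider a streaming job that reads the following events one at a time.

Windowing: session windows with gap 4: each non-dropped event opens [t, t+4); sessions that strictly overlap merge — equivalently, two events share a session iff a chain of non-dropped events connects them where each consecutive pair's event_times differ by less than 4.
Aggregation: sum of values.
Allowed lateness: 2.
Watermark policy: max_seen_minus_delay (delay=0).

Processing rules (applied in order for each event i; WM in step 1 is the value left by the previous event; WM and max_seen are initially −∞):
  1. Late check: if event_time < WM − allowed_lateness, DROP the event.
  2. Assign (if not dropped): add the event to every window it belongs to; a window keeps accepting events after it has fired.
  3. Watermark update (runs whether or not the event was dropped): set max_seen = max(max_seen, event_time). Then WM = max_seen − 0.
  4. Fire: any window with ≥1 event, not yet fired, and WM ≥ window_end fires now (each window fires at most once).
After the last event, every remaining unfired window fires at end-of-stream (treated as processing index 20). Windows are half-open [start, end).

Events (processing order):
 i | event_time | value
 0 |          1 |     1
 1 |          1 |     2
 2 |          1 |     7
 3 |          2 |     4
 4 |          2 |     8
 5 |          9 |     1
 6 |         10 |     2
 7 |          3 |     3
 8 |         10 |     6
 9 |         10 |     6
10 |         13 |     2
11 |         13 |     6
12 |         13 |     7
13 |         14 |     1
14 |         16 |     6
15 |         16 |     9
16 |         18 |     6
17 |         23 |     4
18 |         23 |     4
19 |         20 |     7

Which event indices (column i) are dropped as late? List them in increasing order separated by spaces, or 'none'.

i=0 t=1 v=1: → [1,5); WM=1
i=1 t=1 v=2: → [1,5); WM=1
i=2 t=1 v=7: → [1,5); WM=1
i=3 t=2 v=4: → [1,6); WM=2
i=4 t=2 v=8: → [1,6); WM=2
i=5 t=9 v=1: → [9,13); WM=9
i=6 t=10 v=2: → [9,14); WM=10
i=7 t=3 v=3: DROP (t<10-2); WM=10
i=8 t=10 v=6: → [9,14); WM=10
i=9 t=10 v=6: → [9,14); WM=10
i=10 t=13 v=2: → [9,17); WM=13
i=11 t=13 v=6: → [9,17); WM=13
i=12 t=13 v=7: → [9,17); WM=13
i=13 t=14 v=1: → [9,18); WM=14
i=14 t=16 v=6: → [9,20); WM=16
i=15 t=16 v=9: → [9,20); WM=16
i=16 t=18 v=6: → [9,22); WM=18
i=17 t=23 v=4: → [23,27); WM=23
i=18 t=23 v=4: → [23,27); WM=23
i=19 t=20 v=7: DROP (t<23-2); WM=23

7 19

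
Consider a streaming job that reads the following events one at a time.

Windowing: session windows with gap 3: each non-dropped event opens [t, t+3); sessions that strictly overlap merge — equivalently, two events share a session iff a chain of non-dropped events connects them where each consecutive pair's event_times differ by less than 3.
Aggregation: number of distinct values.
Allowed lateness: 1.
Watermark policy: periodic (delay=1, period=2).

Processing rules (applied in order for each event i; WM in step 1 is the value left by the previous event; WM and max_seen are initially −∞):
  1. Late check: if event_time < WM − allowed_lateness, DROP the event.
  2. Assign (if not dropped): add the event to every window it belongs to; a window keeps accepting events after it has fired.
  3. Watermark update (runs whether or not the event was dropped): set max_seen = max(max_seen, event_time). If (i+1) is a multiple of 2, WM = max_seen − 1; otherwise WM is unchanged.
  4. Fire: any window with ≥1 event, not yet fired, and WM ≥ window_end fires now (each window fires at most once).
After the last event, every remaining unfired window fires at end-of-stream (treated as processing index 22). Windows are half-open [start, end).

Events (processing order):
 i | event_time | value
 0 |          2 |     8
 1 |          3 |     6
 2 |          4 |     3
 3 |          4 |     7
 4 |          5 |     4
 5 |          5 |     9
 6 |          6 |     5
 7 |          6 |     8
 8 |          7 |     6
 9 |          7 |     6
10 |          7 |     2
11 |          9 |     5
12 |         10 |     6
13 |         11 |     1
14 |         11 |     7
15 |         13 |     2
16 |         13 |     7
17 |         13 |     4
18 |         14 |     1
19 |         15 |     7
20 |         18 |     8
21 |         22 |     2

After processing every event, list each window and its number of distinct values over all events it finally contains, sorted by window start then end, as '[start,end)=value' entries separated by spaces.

i=0 t=2 v=8: → [2,5); WM=−∞
i=1 t=3 v=6: → [2,6); WM=2
i=2 t=4 v=3: → [2,7); WM=2
i=3 t=4 v=7: → [2,7); WM=3
i=4 t=5 v=4: → [2,8); WM=3
i=5 t=5 v=9: → [2,8); WM=4
i=6 t=6 v=5: → [2,9); WM=4
i=7 t=6 v=8: → [2,9); WM=5
i=8 t=7 v=6: → [2,10); WM=5
i=9 t=7 v=6: → [2,10); WM=6
i=10 t=7 v=2: → [2,10); WM=6
i=11 t=9 v=5: → [2,12); WM=8
i=12 t=10 v=6: → [2,13); WM=8
i=13 t=11 v=1: → [2,14); WM=10
i=14 t=11 v=7: → [2,14); WM=10
i=15 t=13 v=2: → [2,16); WM=12
i=16 t=13 v=7: → [2,16); WM=12
i=17 t=13 v=4: → [2,16); WM=12
i=18 t=14 v=1: → [2,17); WM=12
i=19 t=15 v=7: → [2,18); WM=14
i=20 t=18 v=8: → [18,21); WM=14
i=21 t=22 v=2: → [22,25); WM=21

[2,18)=9 [18,21)=1 [22,25)=1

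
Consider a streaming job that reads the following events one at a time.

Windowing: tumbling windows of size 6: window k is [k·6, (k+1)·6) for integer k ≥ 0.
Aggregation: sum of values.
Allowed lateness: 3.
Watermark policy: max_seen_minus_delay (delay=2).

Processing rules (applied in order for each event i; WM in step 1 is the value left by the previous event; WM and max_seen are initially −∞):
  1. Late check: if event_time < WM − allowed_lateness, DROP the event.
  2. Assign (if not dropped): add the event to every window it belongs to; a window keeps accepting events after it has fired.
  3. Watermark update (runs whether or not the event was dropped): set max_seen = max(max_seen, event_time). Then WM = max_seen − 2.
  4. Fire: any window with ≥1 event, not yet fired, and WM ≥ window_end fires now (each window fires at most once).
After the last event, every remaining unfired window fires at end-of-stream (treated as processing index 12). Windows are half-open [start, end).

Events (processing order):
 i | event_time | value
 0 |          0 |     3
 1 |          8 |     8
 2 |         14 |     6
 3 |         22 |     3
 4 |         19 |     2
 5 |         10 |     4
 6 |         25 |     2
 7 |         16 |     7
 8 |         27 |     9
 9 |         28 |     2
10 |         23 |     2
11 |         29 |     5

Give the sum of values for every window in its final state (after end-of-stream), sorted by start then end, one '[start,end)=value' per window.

[0,6)=3 [6,12)=8 [12,18)=6 [18,24)=7 [24,30)=18

i=0 t=0 v=3: → [0,6); WM=-2
i=1 t=8 v=8: → [6,12); WM=6; [0,6) fires=3
i=2 t=14 v=6: → [12,18); WM=12; [6,12) fires=8
i=3 t=22 v=3: → [18,24); WM=20; [12,18) fires=6
i=4 t=19 v=2: → [18,24); WM=20
i=5 t=10 v=4: DROP (t<20-3); WM=20
i=6 t=25 v=2: → [24,30); WM=23
i=7 t=16 v=7: DROP (t<23-3); WM=23
i=8 t=27 v=9: → [24,30); WM=25; [18,24) fires=5
i=9 t=28 v=2: → [24,30); WM=26
i=10 t=23 v=2: → [18,24); WM=26
i=11 t=29 v=5: → [24,30); WM=27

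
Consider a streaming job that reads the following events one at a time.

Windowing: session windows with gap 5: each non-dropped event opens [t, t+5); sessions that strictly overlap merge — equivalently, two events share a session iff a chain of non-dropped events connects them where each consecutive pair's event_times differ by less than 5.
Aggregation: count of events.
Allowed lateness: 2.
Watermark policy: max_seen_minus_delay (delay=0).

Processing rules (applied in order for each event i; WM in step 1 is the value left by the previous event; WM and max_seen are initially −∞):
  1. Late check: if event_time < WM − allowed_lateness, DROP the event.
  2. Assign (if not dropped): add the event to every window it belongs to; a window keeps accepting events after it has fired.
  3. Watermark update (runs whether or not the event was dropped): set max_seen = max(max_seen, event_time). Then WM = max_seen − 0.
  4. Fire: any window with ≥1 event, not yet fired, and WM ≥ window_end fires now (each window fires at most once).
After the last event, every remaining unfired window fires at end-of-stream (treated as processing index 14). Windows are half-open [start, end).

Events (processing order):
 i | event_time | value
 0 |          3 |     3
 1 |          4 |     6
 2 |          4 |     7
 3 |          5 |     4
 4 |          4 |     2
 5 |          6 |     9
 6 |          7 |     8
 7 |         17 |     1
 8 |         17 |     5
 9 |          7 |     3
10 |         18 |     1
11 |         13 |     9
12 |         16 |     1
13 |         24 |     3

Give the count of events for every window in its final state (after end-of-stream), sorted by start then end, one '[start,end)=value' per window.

[3,12)=7 [16,23)=4 [24,29)=1

i=0 t=3 v=3: → [3,8); WM=3
i=1 t=4 v=6: → [3,9); WM=4
i=2 t=4 v=7: → [3,9); WM=4
i=3 t=5 v=4: → [3,10); WM=5
i=4 t=4 v=2: → [3,10); WM=5
i=5 t=6 v=9: → [3,11); WM=6
i=6 t=7 v=8: → [3,12); WM=7
i=7 t=17 v=1: → [17,22); WM=17
i=8 t=17 v=5: → [17,22); WM=17
i=9 t=7 v=3: DROP (t<17-2); WM=17
i=10 t=18 v=1: → [17,23); WM=18
i=11 t=13 v=9: DROP (t<18-2); WM=18
i=12 t=16 v=1: → [16,23); WM=18
i=13 t=24 v=3: → [24,29); WM=24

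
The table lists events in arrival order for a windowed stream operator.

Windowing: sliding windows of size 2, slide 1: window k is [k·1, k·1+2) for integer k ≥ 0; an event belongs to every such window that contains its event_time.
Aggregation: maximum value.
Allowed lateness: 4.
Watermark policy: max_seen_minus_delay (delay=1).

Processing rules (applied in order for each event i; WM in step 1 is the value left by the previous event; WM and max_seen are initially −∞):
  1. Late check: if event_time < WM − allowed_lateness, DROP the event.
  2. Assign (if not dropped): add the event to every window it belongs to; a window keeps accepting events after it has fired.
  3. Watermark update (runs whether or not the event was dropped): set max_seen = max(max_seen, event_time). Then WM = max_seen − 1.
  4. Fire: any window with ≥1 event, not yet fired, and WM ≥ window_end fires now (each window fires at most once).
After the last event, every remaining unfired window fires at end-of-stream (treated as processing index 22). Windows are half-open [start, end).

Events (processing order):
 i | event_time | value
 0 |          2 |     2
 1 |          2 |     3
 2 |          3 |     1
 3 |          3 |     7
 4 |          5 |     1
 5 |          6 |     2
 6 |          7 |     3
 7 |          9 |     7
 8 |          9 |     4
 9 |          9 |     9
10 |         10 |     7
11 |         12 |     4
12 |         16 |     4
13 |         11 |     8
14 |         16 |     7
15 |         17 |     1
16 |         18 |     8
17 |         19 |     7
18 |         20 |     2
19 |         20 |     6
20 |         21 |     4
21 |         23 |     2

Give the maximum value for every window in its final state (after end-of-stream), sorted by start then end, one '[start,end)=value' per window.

[1,3)=3 [2,4)=7 [3,5)=7 [4,6)=1 [5,7)=2 [6,8)=3 [7,9)=3 [8,10)=9 [9,11)=9 [10,12)=8 [11,13)=8 [12,14)=4 [15,17)=7 [16,18)=7 [17,19)=8 [18,20)=8 [19,21)=7 [20,22)=6 [21,23)=4 [22,24)=2 [23,25)=2

i=0 t=2 v=2: → [2,4),[1,3); WM=1
i=1 t=2 v=3: → [2,4),[1,3); WM=1
i=2 t=3 v=1: → [3,5),[2,4); WM=2
i=3 t=3 v=7: → [3,5),[2,4); WM=2
i=4 t=5 v=1: → [5,7),[4,6); WM=4; [1,3) fires=3 [2,4) fires=7
i=5 t=6 v=2: → [6,8),[5,7); WM=5; [3,5) fires=7
i=6 t=7 v=3: → [7,9),[6,8); WM=6; [4,6) fires=1
i=7 t=9 v=7: → [9,11),[8,10); WM=8; [5,7) fires=2 [6,8) fires=3
i=8 t=9 v=4: → [9,11),[8,10); WM=8
i=9 t=9 v=9: → [9,11),[8,10); WM=8
i=10 t=10 v=7: → [10,12),[9,11); WM=9; [7,9) fires=3
i=11 t=12 v=4: → [12,14),[11,13); WM=11; [8,10) fires=9 [9,11) fires=9
i=12 t=16 v=4: → [16,18),[15,17); WM=15; [10,12) fires=7 [11,13) fires=4 [12,14) fires=4
i=13 t=11 v=8: → [11,13),[10,12); WM=15
i=14 t=16 v=7: → [16,18),[15,17); WM=15
i=15 t=17 v=1: → [17,19),[16,18); WM=16
i=16 t=18 v=8: → [18,20),[17,19); WM=17; [15,17) fires=7
i=17 t=19 v=7: → [19,21),[18,20); WM=18; [16,18) fires=7
i=18 t=20 v=2: → [20,22),[19,21); WM=19; [17,19) fires=8
i=19 t=20 v=6: → [20,22),[19,21); WM=19
i=20 t=21 v=4: → [21,23),[20,22); WM=20; [18,20) fires=8
i=21 t=23 v=2: → [23,25),[22,24); WM=22; [19,21) fires=7 [20,22) fires=6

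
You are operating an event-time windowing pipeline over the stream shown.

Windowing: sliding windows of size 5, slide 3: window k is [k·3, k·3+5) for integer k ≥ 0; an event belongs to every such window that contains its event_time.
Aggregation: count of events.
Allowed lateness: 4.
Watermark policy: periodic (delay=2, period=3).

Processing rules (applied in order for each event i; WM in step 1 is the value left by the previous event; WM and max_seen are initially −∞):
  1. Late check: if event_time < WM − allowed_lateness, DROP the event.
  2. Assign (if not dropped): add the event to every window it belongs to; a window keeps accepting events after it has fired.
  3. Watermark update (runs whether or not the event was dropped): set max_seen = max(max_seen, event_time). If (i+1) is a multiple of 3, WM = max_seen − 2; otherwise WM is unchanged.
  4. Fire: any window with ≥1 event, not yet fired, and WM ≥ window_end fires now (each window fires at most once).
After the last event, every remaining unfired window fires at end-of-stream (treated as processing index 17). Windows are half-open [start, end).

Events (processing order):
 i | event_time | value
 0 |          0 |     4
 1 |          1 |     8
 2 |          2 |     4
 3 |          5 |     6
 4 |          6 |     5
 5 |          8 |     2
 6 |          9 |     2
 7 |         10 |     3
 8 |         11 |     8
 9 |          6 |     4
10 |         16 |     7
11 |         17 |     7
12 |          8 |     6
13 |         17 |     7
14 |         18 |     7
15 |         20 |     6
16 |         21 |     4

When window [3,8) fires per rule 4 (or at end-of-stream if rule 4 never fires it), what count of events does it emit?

2

i=0 t=0 v=4: → [0,5); WM=−∞
i=1 t=1 v=8: → [0,5); WM=−∞
i=2 t=2 v=4: → [0,5); WM=0
i=3 t=5 v=6: → [3,8); WM=0
i=4 t=6 v=5: → [6,11),[3,8); WM=0
i=5 t=8 v=2: → [6,11); WM=6; [0,5) fires=3
i=6 t=9 v=2: → [9,14),[6,11); WM=6
i=7 t=10 v=3: → [9,14),[6,11); WM=6
i=8 t=11 v=8: → [9,14); WM=9; [3,8) fires=2
i=9 t=6 v=4: → [6,11),[3,8); WM=9
i=10 t=16 v=7: → [15,20),[12,17); WM=9
i=11 t=17 v=7: → [15,20); WM=15; [6,11) fires=5 [9,14) fires=3
i=12 t=8 v=6: DROP (t<15-4); WM=15
i=13 t=17 v=7: → [15,20); WM=15
i=14 t=18 v=7: → [18,23),[15,20); WM=16
i=15 t=20 v=6: → [18,23); WM=16
i=16 t=21 v=4: → [21,26),[18,23); WM=16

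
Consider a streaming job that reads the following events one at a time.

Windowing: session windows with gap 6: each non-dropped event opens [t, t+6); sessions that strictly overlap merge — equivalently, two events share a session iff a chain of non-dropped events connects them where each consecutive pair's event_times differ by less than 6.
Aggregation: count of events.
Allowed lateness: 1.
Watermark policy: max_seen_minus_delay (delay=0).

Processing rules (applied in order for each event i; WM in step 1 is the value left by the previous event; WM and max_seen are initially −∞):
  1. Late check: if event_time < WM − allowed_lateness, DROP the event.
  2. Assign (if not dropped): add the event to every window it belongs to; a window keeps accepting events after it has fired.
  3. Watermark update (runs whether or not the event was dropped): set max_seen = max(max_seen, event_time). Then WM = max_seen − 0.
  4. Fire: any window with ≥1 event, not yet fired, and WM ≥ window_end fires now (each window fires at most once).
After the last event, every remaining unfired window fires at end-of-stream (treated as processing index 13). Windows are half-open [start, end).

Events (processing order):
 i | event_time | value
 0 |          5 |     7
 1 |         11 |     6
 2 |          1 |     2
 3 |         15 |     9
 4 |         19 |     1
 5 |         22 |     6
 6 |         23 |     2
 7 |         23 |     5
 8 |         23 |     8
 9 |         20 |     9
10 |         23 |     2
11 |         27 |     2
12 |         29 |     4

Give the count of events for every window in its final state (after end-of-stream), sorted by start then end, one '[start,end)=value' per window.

i=0 t=5 v=7: → [5,11); WM=5
i=1 t=11 v=6: → [11,17); WM=11
i=2 t=1 v=2: DROP (t<11-1); WM=11
i=3 t=15 v=9: → [11,21); WM=15
i=4 t=19 v=1: → [11,25); WM=19
i=5 t=22 v=6: → [11,28); WM=22
i=6 t=23 v=2: → [11,29); WM=23
i=7 t=23 v=5: → [11,29); WM=23
i=8 t=23 v=8: → [11,29); WM=23
i=9 t=20 v=9: DROP (t<23-1); WM=23
i=10 t=23 v=2: → [11,29); WM=23
i=11 t=27 v=2: → [11,33); WM=27
i=12 t=29 v=4: → [11,35); WM=29

[5,11)=1 [11,35)=10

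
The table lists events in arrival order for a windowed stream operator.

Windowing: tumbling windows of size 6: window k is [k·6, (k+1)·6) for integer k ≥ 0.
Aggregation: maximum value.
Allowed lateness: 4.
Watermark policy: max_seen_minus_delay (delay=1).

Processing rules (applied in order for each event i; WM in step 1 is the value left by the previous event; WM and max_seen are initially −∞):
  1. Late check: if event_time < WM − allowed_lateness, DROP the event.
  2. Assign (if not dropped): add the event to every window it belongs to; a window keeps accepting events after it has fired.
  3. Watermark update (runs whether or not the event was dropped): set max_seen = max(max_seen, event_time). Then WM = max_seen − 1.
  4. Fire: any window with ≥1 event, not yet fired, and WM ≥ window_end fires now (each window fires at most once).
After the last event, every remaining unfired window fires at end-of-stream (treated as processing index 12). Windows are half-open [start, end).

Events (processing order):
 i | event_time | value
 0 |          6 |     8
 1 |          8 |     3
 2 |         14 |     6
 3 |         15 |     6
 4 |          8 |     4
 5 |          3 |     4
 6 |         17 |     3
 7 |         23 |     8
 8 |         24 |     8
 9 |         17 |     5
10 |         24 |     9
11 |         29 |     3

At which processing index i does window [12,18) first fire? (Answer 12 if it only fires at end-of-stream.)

i=0 t=6 v=8: → [6,12); WM=5
i=1 t=8 v=3: → [6,12); WM=7
i=2 t=14 v=6: → [12,18); WM=13; [6,12) fires=8
i=3 t=15 v=6: → [12,18); WM=14
i=4 t=8 v=4: DROP (t<14-4); WM=14
i=5 t=3 v=4: DROP (t<14-4); WM=14
i=6 t=17 v=3: → [12,18); WM=16
i=7 t=23 v=8: → [18,24); WM=22; [12,18) fires=6
i=8 t=24 v=8: → [24,30); WM=23
i=9 t=17 v=5: DROP (t<23-4); WM=23
i=10 t=24 v=9: → [24,30); WM=23
i=11 t=29 v=3: → [24,30); WM=28; [18,24) fires=8

7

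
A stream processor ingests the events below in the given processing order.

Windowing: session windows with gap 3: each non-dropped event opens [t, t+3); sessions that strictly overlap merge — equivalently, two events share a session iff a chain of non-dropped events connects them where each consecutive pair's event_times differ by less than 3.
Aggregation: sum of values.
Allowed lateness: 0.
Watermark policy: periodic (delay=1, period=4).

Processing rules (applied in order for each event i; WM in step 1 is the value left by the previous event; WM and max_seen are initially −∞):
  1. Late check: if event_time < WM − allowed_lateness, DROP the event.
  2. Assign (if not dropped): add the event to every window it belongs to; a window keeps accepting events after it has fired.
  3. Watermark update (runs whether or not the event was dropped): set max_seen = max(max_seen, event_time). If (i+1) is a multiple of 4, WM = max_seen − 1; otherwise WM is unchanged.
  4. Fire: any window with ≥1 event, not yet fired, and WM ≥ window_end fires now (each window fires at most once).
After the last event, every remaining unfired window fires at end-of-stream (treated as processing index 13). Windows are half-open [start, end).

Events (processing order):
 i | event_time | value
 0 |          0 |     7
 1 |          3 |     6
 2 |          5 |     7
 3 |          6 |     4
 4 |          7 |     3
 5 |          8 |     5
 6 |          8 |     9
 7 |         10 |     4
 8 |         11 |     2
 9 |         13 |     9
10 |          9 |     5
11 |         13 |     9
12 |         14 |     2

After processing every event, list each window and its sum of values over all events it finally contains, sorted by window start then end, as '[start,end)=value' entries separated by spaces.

[0,3)=7 [3,17)=65

i=0 t=0 v=7: → [0,3); WM=−∞
i=1 t=3 v=6: → [3,6); WM=−∞
i=2 t=5 v=7: → [3,8); WM=−∞
i=3 t=6 v=4: → [3,9); WM=5
i=4 t=7 v=3: → [3,10); WM=5
i=5 t=8 v=5: → [3,11); WM=5
i=6 t=8 v=9: → [3,11); WM=5
i=7 t=10 v=4: → [3,13); WM=9
i=8 t=11 v=2: → [3,14); WM=9
i=9 t=13 v=9: → [3,16); WM=9
i=10 t=9 v=5: → [3,16); WM=9
i=11 t=13 v=9: → [3,16); WM=12
i=12 t=14 v=2: → [3,17); WM=12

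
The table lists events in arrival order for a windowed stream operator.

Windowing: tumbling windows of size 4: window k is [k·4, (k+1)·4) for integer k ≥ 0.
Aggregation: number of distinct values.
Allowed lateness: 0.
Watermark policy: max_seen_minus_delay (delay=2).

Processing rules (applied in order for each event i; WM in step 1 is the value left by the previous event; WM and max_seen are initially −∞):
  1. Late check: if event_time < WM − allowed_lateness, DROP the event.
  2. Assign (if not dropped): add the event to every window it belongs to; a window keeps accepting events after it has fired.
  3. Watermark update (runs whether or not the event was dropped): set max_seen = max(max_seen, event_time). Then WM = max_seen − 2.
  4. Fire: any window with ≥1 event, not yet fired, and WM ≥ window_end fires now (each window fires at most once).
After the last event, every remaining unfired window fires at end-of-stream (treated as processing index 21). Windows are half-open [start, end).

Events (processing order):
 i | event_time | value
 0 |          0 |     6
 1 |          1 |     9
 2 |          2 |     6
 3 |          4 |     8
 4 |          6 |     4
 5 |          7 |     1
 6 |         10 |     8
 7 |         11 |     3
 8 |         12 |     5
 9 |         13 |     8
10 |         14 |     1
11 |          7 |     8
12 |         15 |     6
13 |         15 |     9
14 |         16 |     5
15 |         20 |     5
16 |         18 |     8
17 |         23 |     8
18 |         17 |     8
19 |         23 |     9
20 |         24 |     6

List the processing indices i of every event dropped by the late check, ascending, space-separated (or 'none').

i=0 t=0 v=6: → [0,4); WM=-2
i=1 t=1 v=9: → [0,4); WM=-1
i=2 t=2 v=6: → [0,4); WM=0
i=3 t=4 v=8: → [4,8); WM=2
i=4 t=6 v=4: → [4,8); WM=4; [0,4) fires=2
i=5 t=7 v=1: → [4,8); WM=5
i=6 t=10 v=8: → [8,12); WM=8; [4,8) fires=3
i=7 t=11 v=3: → [8,12); WM=9
i=8 t=12 v=5: → [12,16); WM=10
i=9 t=13 v=8: → [12,16); WM=11
i=10 t=14 v=1: → [12,16); WM=12; [8,12) fires=2
i=11 t=7 v=8: DROP (t<12-0); WM=12
i=12 t=15 v=6: → [12,16); WM=13
i=13 t=15 v=9: → [12,16); WM=13
i=14 t=16 v=5: → [16,20); WM=14
i=15 t=20 v=5: → [20,24); WM=18; [12,16) fires=5
i=16 t=18 v=8: → [16,20); WM=18
i=17 t=23 v=8: → [20,24); WM=21; [16,20) fires=2
i=18 t=17 v=8: DROP (t<21-0); WM=21
i=19 t=23 v=9: → [20,24); WM=21
i=20 t=24 v=6: → [24,28); WM=22

11 18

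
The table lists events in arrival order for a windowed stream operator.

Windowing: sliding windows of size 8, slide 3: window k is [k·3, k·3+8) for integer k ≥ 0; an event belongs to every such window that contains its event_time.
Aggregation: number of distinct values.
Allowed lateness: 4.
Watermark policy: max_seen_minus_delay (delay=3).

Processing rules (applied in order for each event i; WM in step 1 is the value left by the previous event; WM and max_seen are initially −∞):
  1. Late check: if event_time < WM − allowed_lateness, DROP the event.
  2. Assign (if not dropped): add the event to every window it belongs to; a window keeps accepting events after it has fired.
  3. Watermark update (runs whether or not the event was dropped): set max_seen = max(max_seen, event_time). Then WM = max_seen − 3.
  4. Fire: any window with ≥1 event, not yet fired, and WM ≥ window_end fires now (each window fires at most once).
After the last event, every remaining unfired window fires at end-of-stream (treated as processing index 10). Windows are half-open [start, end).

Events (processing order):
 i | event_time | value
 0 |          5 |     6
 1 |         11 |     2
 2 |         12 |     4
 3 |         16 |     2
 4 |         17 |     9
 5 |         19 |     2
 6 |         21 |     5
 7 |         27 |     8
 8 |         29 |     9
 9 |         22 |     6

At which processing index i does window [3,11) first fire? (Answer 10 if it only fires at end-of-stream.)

i=0 t=5 v=6: → [3,11),[0,8); WM=2
i=1 t=11 v=2: → [9,17),[6,14); WM=8; [0,8) fires=1
i=2 t=12 v=4: → [12,20),[9,17),[6,14); WM=9
i=3 t=16 v=2: → [15,23),[12,20),[9,17); WM=13; [3,11) fires=1
i=4 t=17 v=9: → [15,23),[12,20); WM=14; [6,14) fires=2
i=5 t=19 v=2: → [18,26),[15,23),[12,20); WM=16
i=6 t=21 v=5: → [21,29),[18,26),[15,23); WM=18; [9,17) fires=2
i=7 t=27 v=8: → [27,35),[24,32),[21,29); WM=24; [12,20) fires=3 [15,23) fires=3
i=8 t=29 v=9: → [27,35),[24,32); WM=26; [18,26) fires=2
i=9 t=22 v=6: → [21,29),[18,26),[15,23); WM=26

3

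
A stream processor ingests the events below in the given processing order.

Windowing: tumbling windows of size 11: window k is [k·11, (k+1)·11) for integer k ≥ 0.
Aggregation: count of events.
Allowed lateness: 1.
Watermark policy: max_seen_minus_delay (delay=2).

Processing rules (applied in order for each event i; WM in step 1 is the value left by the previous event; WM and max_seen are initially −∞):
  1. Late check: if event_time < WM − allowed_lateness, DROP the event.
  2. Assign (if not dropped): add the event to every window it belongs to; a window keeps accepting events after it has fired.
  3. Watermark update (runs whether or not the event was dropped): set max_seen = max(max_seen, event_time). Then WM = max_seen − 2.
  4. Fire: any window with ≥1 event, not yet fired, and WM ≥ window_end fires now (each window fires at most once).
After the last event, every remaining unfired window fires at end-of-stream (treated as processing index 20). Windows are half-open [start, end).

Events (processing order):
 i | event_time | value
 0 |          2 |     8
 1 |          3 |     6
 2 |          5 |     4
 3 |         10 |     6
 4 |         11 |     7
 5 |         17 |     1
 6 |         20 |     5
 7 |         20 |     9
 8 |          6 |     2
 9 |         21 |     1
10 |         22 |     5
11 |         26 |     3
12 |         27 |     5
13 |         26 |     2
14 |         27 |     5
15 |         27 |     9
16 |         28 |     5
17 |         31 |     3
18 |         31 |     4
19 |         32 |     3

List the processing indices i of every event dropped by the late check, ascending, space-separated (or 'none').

8

i=0 t=2 v=8: → [0,11); WM=0
i=1 t=3 v=6: → [0,11); WM=1
i=2 t=5 v=4: → [0,11); WM=3
i=3 t=10 v=6: → [0,11); WM=8
i=4 t=11 v=7: → [11,22); WM=9
i=5 t=17 v=1: → [11,22); WM=15; [0,11) fires=4
i=6 t=20 v=5: → [11,22); WM=18
i=7 t=20 v=9: → [11,22); WM=18
i=8 t=6 v=2: DROP (t<18-1); WM=18
i=9 t=21 v=1: → [11,22); WM=19
i=10 t=22 v=5: → [22,33); WM=20
i=11 t=26 v=3: → [22,33); WM=24; [11,22) fires=5
i=12 t=27 v=5: → [22,33); WM=25
i=13 t=26 v=2: → [22,33); WM=25
i=14 t=27 v=5: → [22,33); WM=25
i=15 t=27 v=9: → [22,33); WM=25
i=16 t=28 v=5: → [22,33); WM=26
i=17 t=31 v=3: → [22,33); WM=29
i=18 t=31 v=4: → [22,33); WM=29
i=19 t=32 v=3: → [22,33); WM=30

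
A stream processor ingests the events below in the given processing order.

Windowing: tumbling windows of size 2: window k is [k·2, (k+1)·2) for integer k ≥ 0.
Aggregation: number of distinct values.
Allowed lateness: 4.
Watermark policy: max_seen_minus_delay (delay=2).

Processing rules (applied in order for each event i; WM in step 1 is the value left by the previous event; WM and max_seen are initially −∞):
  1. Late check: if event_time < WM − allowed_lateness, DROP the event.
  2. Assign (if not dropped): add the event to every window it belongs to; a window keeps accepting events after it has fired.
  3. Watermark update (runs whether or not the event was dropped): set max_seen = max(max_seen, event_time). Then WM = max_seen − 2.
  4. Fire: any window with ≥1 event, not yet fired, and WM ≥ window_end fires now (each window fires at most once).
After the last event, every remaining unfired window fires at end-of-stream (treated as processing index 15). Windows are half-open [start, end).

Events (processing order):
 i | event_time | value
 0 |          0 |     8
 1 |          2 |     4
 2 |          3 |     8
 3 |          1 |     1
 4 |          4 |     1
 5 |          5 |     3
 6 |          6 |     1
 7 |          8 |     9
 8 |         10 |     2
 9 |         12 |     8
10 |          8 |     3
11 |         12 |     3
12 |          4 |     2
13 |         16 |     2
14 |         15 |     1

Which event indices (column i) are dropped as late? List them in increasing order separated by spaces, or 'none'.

12

i=0 t=0 v=8: → [0,2); WM=-2
i=1 t=2 v=4: → [2,4); WM=0
i=2 t=3 v=8: → [2,4); WM=1
i=3 t=1 v=1: → [0,2); WM=1
i=4 t=4 v=1: → [4,6); WM=2; [0,2) fires=2
i=5 t=5 v=3: → [4,6); WM=3
i=6 t=6 v=1: → [6,8); WM=4; [2,4) fires=2
i=7 t=8 v=9: → [8,10); WM=6; [4,6) fires=2
i=8 t=10 v=2: → [10,12); WM=8; [6,8) fires=1
i=9 t=12 v=8: → [12,14); WM=10; [8,10) fires=1
i=10 t=8 v=3: → [8,10); WM=10
i=11 t=12 v=3: → [12,14); WM=10
i=12 t=4 v=2: DROP (t<10-4); WM=10
i=13 t=16 v=2: → [16,18); WM=14; [10,12) fires=1 [12,14) fires=2
i=14 t=15 v=1: → [14,16); WM=14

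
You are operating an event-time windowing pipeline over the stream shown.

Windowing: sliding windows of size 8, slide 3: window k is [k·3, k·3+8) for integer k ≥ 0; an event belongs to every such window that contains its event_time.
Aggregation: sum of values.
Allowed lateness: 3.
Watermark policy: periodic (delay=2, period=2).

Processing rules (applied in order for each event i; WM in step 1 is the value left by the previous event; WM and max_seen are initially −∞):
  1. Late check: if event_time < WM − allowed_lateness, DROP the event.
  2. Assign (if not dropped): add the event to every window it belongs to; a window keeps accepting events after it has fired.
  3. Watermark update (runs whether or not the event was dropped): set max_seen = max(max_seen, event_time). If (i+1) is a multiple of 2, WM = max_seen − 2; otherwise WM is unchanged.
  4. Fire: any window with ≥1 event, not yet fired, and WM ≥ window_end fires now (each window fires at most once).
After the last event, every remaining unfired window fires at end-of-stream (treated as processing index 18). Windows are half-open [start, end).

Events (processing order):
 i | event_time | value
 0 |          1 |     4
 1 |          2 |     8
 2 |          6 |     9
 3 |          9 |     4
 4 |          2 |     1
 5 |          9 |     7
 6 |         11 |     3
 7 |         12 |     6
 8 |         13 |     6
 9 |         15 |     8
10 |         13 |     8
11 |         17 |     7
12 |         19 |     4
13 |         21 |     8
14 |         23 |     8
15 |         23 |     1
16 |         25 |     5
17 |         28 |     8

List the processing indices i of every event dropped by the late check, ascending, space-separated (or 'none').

i=0 t=1 v=4: → [0,8); WM=−∞
i=1 t=2 v=8: → [0,8); WM=0
i=2 t=6 v=9: → [6,14),[3,11),[0,8); WM=0
i=3 t=9 v=4: → [9,17),[6,14),[3,11); WM=7
i=4 t=2 v=1: DROP (t<7-3); WM=7
i=5 t=9 v=7: → [9,17),[6,14),[3,11); WM=7
i=6 t=11 v=3: → [9,17),[6,14); WM=7
i=7 t=12 v=6: → [12,20),[9,17),[6,14); WM=10; [0,8) fires=21
i=8 t=13 v=6: → [12,20),[9,17),[6,14); WM=10
i=9 t=15 v=8: → [15,23),[12,20),[9,17); WM=13; [3,11) fires=20
i=10 t=13 v=8: → [12,20),[9,17),[6,14); WM=13
i=11 t=17 v=7: → [15,23),[12,20); WM=15; [6,14) fires=43
i=12 t=19 v=4: → [18,26),[15,23),[12,20); WM=15
i=13 t=21 v=8: → [21,29),[18,26),[15,23); WM=19; [9,17) fires=42
i=14 t=23 v=8: → [21,29),[18,26); WM=19
i=15 t=23 v=1: → [21,29),[18,26); WM=21; [12,20) fires=39
i=16 t=25 v=5: → [24,32),[21,29),[18,26); WM=21
i=17 t=28 v=8: → [27,35),[24,32),[21,29); WM=26; [15,23) fires=27 [18,26) fires=26

4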